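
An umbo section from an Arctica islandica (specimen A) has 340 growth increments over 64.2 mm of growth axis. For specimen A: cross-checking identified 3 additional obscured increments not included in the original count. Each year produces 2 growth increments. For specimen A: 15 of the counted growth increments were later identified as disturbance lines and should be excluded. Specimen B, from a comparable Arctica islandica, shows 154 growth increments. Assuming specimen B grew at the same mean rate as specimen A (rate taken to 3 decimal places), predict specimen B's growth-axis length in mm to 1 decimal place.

30.1 mm

Specimen A: adjusted count: 340 − 15 + 3 = 328 growth increments.
Specimen A: 328 growth increments at 2 per year is 328 / 2 = 164 years.
A: Mean rate = 64.2 mm / 164 years ≈ 0.391 mm/year.
Specimen B: with 2 growth increments per year, 154 / 2 = 77 years. Length of B = 0.391 × 77 = 30.1 mm.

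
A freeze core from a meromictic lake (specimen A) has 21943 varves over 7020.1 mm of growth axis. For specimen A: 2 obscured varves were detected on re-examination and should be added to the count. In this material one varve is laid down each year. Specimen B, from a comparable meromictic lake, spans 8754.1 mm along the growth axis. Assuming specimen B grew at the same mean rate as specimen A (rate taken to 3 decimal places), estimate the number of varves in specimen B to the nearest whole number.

Specimen A: after corrections the count is 21943 + 2 = 21945 varves.
A: 7020.1 mm over 21945 years gives 7020.1 / 21945 ≈ 0.320 mm per year.
Specimen B: 8754.1 mm / 0.320 mm per year = 27356.56 years ≈ 27357 varves.

27357 varves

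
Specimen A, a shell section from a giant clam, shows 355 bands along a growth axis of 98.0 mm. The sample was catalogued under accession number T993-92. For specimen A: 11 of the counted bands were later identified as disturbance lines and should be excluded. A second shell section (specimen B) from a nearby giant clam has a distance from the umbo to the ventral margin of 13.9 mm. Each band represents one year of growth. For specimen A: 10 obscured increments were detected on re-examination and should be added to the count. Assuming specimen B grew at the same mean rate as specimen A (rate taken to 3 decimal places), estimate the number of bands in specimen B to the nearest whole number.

Specimen A: after corrections the count is 355 − 11 + 10 = 354 bands.
A: Mean rate = 98.0 mm / 354 years ≈ 0.277 mm/yr.
B spans 13.9 / 0.277 = 50.18 years ≈ 50 bands.

50 bands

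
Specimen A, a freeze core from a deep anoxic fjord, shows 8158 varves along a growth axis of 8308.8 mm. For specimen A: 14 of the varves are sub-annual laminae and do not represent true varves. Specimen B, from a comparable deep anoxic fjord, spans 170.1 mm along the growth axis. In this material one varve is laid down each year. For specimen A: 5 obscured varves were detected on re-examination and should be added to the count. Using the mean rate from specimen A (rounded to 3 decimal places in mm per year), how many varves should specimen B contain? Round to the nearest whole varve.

Specimen A: true varve count = 8158 − 14 + 5 = 8149.
A: Extension rate ≈ 8308.8 / 8149 = 1.020 mm/year.
B spans 170.1 / 1.020 = 166.76 years ≈ 167 varves.

167 varves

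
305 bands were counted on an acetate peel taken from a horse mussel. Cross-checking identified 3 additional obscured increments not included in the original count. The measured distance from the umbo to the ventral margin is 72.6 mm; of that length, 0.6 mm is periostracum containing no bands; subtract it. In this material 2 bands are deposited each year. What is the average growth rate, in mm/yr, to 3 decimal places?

0.468 mm/yr

After corrections the count is 305 + 3 = 308 bands.
Dividing by 2 bands per year: 308 / 2 = 154 years.
Net length = 72.6 − 0.6 = 72.0 mm.
Mean rate = 72.0 mm / 154 years ≈ 0.468 mm/yr.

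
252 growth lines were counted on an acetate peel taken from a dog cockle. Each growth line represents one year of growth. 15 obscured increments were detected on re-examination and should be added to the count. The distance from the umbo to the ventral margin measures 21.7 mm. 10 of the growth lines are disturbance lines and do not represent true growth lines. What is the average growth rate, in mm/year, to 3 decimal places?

0.084 mm/year

True growth line count = 252 − 10 + 15 = 257.
Mean rate = 21.7 mm / 257 years ≈ 0.084 mm/year.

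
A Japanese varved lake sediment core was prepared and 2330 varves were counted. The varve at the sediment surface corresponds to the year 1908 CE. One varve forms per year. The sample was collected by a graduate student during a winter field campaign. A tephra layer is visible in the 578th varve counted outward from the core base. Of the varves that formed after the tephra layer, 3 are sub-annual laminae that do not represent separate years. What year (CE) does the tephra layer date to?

2330 − 578 = 1752 varves lie beyond the tephra layer toward the sediment surface.
Excluding 3 false varves: 1752 − 3 = 1749.
Counting back 1749 years from 1908 CE places the tephra layer in 1908 − 1749 = 159 CE.

159 CE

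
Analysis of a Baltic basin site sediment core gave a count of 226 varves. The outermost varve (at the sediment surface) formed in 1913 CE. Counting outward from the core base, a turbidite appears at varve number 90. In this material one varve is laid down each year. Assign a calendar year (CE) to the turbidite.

1777 CE

The turbidite sits at varve 90 from the core base, so 226 − 90 = 136 varves formed after it.
1913 − 136 = 1777 CE.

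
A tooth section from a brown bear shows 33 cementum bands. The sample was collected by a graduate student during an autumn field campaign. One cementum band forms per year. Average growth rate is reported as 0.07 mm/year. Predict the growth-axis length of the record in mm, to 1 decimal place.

The record spans 33 years at 0.07 mm per year.
Length ≈ 0.07 × 33 = 2.3 mm.

2.3 mm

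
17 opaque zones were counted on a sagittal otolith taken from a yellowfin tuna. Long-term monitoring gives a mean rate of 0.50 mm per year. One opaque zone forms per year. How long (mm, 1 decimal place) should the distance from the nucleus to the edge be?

The record spans 17 years at 0.50 mm per year.
Length ≈ 0.50 × 17 = 8.5 mm.

8.5 mm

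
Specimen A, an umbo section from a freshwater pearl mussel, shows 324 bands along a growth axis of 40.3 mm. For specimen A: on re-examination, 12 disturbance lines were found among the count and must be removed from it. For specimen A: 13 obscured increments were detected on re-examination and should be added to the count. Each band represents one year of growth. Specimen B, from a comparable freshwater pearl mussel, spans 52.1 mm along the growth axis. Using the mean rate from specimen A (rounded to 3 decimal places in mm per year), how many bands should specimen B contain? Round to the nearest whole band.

Specimen A: true band count = 324 − 12 + 13 = 325.
A: Extension rate ≈ 40.3 / 325 = 0.124 mm/yr.
B spans 52.1 / 0.124 = 420.16 years ≈ 420 bands.

420 bands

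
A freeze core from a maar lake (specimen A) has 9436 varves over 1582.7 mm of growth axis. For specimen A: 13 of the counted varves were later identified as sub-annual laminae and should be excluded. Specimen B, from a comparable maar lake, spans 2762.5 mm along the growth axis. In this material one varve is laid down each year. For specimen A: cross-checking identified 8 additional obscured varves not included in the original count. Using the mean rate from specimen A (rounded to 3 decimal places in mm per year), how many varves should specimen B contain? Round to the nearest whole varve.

Specimen A: adjusted count: 9436 − 13 + 8 = 9431 varves.
A: Extension rate ≈ 1582.7 / 9431 = 0.168 mm/yr.
For B, 2762.5 / 0.168 = 16443.45 years ≈ 16443 varves.

16443 varves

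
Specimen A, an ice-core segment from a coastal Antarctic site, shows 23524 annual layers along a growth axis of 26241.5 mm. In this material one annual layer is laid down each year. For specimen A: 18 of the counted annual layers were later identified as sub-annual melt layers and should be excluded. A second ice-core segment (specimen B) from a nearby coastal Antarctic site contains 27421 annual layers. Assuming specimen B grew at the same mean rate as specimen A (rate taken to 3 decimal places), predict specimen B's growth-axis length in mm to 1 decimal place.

Specimen A: after corrections the count is 23524 − 18 = 23506 annual layers.
A: 26241.5 mm over 23506 years gives 26241.5 / 23506 ≈ 1.116 mm/yr.
Length of B = 1.116 × 27421 = 30601.8 mm.

30601.8 mm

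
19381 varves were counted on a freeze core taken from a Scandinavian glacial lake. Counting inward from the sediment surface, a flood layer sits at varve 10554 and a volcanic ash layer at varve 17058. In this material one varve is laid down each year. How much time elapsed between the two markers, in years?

6504 yr

Separation: 17058 − 10554 = 6504 varves.
That is 6504 years at one varve per year.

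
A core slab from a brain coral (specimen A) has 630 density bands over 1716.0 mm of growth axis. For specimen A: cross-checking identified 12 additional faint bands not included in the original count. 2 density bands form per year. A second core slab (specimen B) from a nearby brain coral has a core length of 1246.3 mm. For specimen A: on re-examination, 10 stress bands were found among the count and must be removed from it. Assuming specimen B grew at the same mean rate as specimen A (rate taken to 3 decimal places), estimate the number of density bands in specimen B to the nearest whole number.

459 density bands

Specimen A: correcting the raw count gives 630 − 10 + 12 = 632 true density bands.
Specimen A: 632 density bands at 2 per year is 632 / 2 = 316 years.
A: Mean rate = 1716.0 mm / 316 years ≈ 5.430 mm/yr.
For B, 1246.3 / 5.430 = 229.52 years; at 2 density bands per year that is 229.52 × 2 ≈ 459 density bands.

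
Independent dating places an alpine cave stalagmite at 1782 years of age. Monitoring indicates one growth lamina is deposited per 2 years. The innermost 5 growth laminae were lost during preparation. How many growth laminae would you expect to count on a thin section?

886 growth laminae

At 2 years per growth lamina, 1782 / 2 = 891 growth laminae are expected.
891 − 5 missed = 886 growth laminae expected in the prepared section.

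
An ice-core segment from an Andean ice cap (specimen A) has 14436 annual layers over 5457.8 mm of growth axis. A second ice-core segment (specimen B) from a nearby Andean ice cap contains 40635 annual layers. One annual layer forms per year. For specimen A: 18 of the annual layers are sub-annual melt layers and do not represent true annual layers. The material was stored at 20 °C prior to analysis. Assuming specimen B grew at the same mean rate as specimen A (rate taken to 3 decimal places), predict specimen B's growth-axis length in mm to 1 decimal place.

15400.7 mm

Specimen A: after corrections the count is 14436 − 18 = 14418 annual layers.
A: Mean rate = 5457.8 mm / 14418 years ≈ 0.379 mm/yr.
Length of B = 0.379 × 40635 = 15400.7 mm.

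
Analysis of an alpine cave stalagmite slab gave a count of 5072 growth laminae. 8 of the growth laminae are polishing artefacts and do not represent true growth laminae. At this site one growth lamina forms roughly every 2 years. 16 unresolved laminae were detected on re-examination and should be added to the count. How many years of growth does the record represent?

Adjusted count: 5072 − 8 + 16 = 5080 growth laminae.
At 2 years per growth lamina, 5080 × 2 = 10160 years.

10160 years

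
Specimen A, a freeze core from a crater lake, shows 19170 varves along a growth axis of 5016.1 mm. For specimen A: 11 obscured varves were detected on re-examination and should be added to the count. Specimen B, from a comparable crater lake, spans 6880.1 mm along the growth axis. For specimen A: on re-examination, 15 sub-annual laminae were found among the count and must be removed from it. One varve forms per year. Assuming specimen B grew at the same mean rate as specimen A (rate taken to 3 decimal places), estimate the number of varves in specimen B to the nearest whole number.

Specimen A: after corrections the count is 19170 − 15 + 11 = 19166 varves.
A: Mean rate = 5016.1 mm / 19166 years ≈ 0.262 mm/yr.
Specimen B: 6880.1 mm / 0.262 mm per year = 26259.92 years ≈ 26260 varves.

26260 varves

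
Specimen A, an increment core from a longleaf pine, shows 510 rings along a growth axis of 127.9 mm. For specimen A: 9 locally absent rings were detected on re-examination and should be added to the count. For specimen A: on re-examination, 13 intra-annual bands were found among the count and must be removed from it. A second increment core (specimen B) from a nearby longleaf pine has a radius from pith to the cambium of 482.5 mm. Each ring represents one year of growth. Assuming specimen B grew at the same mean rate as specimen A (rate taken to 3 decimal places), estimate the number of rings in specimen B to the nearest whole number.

1907 rings

Specimen A: correcting the raw count gives 510 − 13 + 9 = 506 true rings.
A: Mean rate = 127.9 mm / 506 years ≈ 0.253 mm per year.
For B, 482.5 / 0.253 = 1907.11 years ≈ 1907 rings.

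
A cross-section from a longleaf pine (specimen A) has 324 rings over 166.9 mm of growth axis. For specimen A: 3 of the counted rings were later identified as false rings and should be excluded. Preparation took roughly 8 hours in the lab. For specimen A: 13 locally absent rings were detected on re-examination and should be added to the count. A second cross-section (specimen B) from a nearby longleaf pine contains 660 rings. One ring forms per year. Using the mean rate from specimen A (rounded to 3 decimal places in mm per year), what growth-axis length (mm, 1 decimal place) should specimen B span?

330.0 mm

Specimen A: after corrections the count is 324 − 3 + 13 = 334 rings.
A: 166.9 mm over 334 years gives 166.9 / 334 ≈ 0.500 mm/yr.
B's length ≈ 0.500 × 660 = 330.0 mm.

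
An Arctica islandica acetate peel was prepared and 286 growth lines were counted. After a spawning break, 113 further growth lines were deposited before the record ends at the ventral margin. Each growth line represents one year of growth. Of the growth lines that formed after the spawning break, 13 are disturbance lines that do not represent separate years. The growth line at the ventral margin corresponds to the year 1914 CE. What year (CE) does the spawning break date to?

113 growth lines formed after the spawning break.
Excluding 13 false growth lines: 113 − 13 = 100.
The growth line at the ventral margin is 1914 CE, so the spawning break dates to 1914 − 100 = 1814 CE.

1814 CE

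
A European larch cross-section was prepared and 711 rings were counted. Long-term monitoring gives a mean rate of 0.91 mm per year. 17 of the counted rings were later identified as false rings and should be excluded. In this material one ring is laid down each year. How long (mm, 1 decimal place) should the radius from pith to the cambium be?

Correcting the raw count gives 711 − 17 = 694 true rings.
Length ≈ 0.91 × 694 = 631.5 mm.

631.5 mm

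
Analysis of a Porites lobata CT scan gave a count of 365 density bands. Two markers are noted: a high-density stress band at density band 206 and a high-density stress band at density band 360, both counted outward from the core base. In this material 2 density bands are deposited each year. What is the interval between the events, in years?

77 years

360 − 206 = 154 density bands lie between the two events.
With 2 density bands per year, 154 / 2 = 77 years.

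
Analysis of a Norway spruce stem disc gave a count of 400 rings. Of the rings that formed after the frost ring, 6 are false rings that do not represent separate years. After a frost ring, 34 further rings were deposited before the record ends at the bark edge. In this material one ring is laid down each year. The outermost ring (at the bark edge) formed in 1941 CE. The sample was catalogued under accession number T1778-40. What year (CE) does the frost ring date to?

34 rings post-date the frost ring.
Excluding 6 false rings: 34 − 6 = 28.
Counting back 28 years from 1941 CE places the frost ring in 1941 − 28 = 1913 CE.

1913 CE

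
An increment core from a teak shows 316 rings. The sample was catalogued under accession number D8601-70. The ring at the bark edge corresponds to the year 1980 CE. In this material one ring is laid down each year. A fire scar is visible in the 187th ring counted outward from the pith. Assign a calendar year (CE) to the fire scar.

The fire scar sits at ring 187 from the pith, so 316 − 187 = 129 rings formed after it.
The ring at the bark edge is 1980 CE, so the fire scar dates to 1980 − 129 = 1851 CE.

1851 CE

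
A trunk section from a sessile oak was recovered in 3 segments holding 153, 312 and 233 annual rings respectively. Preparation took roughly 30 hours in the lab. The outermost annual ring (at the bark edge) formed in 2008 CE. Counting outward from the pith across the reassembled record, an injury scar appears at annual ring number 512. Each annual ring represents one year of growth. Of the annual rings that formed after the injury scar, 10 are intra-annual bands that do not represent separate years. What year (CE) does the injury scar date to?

Total annual rings = 153 + 312 + 233 = 698.
Between annual ring 512 and the bark edge there are 698 − 512 = 186 annual rings.
186 − 10 false = 176 true annual rings after the injury scar.
The annual ring at the bark edge is 2008 CE, so the injury scar dates to 2008 − 176 = 1832 CE.

1832 CE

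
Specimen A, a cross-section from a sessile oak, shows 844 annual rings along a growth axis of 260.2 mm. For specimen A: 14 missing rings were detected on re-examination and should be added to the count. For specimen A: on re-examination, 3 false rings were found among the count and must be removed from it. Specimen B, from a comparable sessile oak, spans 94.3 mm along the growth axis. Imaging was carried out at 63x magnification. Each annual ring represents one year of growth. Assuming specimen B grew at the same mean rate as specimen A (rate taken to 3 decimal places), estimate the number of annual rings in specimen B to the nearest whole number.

310 annual rings

Specimen A: after corrections the count is 844 − 3 + 14 = 855 annual rings.
A: 260.2 mm over 855 years gives 260.2 / 855 ≈ 0.304 mm per year.
B spans 94.3 / 0.304 = 310.20 years ≈ 310 annual rings.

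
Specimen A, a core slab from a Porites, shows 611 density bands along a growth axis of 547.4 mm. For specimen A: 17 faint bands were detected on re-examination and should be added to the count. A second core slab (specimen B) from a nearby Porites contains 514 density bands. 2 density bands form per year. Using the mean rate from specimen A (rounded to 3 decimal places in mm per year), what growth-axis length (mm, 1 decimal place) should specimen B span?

448.0 mm

Specimen A: adjusted count: 611 + 17 = 628 density bands.
Specimen A: dividing by 2 density bands per year: 628 / 2 = 314 years.
A: Extension rate ≈ 547.4 / 314 = 1.743 mm/year.
Specimen B: dividing by 2 density bands per year: 514 / 2 = 257 years. For B, 1.743 mm/year × 257 years = 448.0 mm.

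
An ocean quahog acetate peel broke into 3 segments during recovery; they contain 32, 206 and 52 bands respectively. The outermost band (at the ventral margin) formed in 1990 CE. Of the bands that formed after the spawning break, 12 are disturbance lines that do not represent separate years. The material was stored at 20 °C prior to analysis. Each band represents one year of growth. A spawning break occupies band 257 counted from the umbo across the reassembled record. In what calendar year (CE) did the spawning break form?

1969 CE

Total bands = 32 + 206 + 52 = 290.
290 − 257 = 33 bands lie beyond the spawning break toward the ventral margin.
Excluding 12 false bands: 33 − 12 = 21.
Counting back 21 years from 1990 CE places the spawning break in 1990 − 21 = 1969 CE.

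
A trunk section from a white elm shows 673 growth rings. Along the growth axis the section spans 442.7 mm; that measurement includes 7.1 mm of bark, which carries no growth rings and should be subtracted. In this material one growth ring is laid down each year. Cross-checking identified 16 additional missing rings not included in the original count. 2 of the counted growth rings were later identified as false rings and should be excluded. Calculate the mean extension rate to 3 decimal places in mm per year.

0.634 mm per year

After corrections the count is 673 − 2 + 16 = 687 growth rings.
The growth record spans 442.7 − 7.1 = 435.6 mm.
Extension rate ≈ 435.6 / 687 = 0.634 mm per year.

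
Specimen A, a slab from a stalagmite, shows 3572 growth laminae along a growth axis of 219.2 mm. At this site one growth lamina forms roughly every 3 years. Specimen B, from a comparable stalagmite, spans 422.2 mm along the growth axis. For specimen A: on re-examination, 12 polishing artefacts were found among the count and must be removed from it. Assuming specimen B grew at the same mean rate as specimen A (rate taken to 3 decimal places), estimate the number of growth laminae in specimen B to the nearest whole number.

6702 growth laminae

Specimen A: true growth lamina count = 3572 − 12 = 3560.
Specimen A: multiplying by 3 years per growth lamina: 3560 × 3 = 10680 years.
A: Extension rate ≈ 219.2 / 10680 = 0.021 mm per year.
For B, 422.2 / 0.021 = 20104.76 years; at 3 years per growth lamina that is 20104.76 / 3 ≈ 6702 growth laminae.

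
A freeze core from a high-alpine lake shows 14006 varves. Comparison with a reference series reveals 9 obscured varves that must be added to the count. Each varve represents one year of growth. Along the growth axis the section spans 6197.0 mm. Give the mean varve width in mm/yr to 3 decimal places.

0.442 mm/yr

Correcting the raw count gives 14006 + 9 = 14015 true varves.
Extension rate ≈ 6197.0 / 14015 = 0.442 mm/yr.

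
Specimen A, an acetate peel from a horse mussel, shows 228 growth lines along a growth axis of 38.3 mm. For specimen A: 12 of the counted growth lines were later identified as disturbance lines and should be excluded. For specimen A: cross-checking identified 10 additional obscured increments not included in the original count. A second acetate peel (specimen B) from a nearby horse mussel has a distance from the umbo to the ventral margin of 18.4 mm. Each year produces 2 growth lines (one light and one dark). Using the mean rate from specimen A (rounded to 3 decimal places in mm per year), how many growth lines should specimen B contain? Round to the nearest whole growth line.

109 growth lines

Specimen A: correcting the raw count gives 228 − 12 + 10 = 226 true growth lines.
Specimen A: 226 growth lines at 2 per year is 226 / 2 = 113 years.
A: Mean rate = 38.3 mm / 113 years ≈ 0.339 mm per year.
Specimen B: 18.4 mm / 0.339 mm per year = 54.28 years; at 2 growth lines per year that is 54.28 × 2 ≈ 109 growth lines.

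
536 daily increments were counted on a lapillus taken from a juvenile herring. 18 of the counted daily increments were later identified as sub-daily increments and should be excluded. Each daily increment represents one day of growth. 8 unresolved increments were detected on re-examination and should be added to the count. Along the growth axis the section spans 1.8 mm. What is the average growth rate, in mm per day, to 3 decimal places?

Adjusted count: 536 − 18 + 8 = 526 daily increments.
Extension rate ≈ 1.8 / 526 = 0.003 mm per day.

0.003 mm per day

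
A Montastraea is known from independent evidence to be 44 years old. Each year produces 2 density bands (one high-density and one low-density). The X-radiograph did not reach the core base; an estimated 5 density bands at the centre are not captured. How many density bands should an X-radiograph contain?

83 density bands

Expected density bands: 44 × 2 = 88.
88 − 5 missed = 83 density bands expected in the prepared section.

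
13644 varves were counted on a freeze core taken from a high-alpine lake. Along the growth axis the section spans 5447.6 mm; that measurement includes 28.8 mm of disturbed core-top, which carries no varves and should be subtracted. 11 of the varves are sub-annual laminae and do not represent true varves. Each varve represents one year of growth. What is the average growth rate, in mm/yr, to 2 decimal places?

0.40 mm/yr

After corrections the count is 13644 − 11 = 13633 varves.
Net length = 5447.6 − 28.8 = 5418.8 mm.
5418.8 mm over 13633 years gives 5418.8 / 13633 ≈ 0.40 mm/yr.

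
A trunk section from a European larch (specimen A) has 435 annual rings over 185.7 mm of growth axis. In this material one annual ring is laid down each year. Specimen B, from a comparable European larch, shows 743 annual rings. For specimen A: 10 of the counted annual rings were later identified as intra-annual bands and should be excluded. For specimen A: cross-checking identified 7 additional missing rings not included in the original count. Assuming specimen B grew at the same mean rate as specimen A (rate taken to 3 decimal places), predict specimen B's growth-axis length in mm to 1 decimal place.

Specimen A: after corrections the count is 435 − 10 + 7 = 432 annual rings.
A: Mean rate = 185.7 mm / 432 years ≈ 0.430 mm per year.
Length of B = 0.430 × 743 = 319.5 mm.

319.5 mm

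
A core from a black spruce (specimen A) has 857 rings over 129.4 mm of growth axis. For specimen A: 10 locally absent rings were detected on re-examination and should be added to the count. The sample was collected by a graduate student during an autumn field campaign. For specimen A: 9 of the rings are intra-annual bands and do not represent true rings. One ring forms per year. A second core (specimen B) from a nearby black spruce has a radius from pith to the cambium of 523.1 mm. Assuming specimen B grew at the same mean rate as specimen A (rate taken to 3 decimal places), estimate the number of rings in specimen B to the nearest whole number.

3464 rings

Specimen A: true ring count = 857 − 9 + 10 = 858.
A: 129.4 mm over 858 years gives 129.4 / 858 ≈ 0.151 mm per year.
For B, 523.1 / 0.151 = 3464.24 years ≈ 3464 rings.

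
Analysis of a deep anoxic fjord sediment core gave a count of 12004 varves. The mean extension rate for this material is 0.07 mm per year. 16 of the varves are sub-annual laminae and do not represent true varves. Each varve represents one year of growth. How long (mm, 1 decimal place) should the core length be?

Adjusted count: 12004 − 16 = 11988 varves.
Length ≈ 0.07 × 11988 = 839.2 mm.

839.2 mm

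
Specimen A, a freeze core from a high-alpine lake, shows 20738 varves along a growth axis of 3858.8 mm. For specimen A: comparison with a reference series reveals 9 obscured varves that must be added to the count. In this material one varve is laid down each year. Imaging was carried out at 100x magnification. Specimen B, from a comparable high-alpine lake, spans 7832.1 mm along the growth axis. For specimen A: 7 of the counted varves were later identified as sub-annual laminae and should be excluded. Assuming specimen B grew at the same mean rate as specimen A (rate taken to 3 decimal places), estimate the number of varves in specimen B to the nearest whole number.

42108 varves

Specimen A: adjusted count: 20738 − 7 + 9 = 20740 varves.
A: Extension rate ≈ 3858.8 / 20740 = 0.186 mm/yr.
B spans 7832.1 / 0.186 = 42108.06 years ≈ 42108 varves.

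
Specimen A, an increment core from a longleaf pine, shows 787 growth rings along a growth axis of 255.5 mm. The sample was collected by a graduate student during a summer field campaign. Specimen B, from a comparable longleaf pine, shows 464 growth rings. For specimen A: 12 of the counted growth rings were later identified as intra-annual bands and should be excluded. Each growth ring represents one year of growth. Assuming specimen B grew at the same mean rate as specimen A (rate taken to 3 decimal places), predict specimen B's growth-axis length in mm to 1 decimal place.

153.1 mm

Specimen A: correcting the raw count gives 787 − 12 = 775 true growth rings.
A: Extension rate ≈ 255.5 / 775 = 0.330 mm/yr.
Length of B = 0.330 × 464 = 153.1 mm.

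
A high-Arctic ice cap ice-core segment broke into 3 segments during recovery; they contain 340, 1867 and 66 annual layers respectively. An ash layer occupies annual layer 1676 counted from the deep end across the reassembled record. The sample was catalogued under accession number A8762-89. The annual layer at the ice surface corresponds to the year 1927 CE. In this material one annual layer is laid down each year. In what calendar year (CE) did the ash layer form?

1330 CE

Total annual layers = 340 + 1867 + 66 = 2273.
The ash layer sits at annual layer 1676 from the deep end, so 2273 − 1676 = 597 annual layers formed after it.
The annual layer at the ice surface is 1927 CE, so the ash layer dates to 1927 − 597 = 1330 CE.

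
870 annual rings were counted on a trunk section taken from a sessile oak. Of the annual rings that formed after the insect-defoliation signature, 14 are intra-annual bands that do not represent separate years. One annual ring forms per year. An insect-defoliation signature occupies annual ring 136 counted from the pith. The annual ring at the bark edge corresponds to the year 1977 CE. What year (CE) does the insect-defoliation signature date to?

1257 CE

Between annual ring 136 and the bark edge there are 870 − 136 = 734 annual rings.
Removing the 14 false annual rings leaves 734 − 14 = 720 true annual rings beyond the insect-defoliation signature.
The annual ring at the bark edge is 1977 CE, so the insect-defoliation signature dates to 1977 − 720 = 1257 CE.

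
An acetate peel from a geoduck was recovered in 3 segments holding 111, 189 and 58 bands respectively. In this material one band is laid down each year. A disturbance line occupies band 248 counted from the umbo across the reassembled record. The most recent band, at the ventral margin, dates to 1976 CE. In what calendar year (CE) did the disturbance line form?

1866 CE

Total bands = 111 + 189 + 58 = 358.
Between band 248 and the ventral margin there are 358 − 248 = 110 bands.
1976 − 110 = 1866 CE.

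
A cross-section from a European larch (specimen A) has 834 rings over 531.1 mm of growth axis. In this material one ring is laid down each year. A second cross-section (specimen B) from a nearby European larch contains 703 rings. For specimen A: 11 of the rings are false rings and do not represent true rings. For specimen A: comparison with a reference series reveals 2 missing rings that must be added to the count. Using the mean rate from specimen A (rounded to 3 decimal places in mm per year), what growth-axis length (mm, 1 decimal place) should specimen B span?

Specimen A: adjusted count: 834 − 11 + 2 = 825 rings.
A: Mean rate = 531.1 mm / 825 years ≈ 0.644 mm/yr.
B's length ≈ 0.644 × 703 = 452.7 mm.

452.7 mm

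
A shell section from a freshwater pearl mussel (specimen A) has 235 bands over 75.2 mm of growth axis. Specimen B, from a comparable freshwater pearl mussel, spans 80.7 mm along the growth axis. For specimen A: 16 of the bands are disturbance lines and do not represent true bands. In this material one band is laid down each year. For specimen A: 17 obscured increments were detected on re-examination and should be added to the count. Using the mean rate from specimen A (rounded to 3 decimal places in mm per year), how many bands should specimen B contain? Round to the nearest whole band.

253 bands

Specimen A: adjusted count: 235 − 16 + 17 = 236 bands.
A: 75.2 mm over 236 years gives 75.2 / 236 ≈ 0.319 mm/yr.
Specimen B: 80.7 mm / 0.319 mm per year = 252.98 years ≈ 253 bands.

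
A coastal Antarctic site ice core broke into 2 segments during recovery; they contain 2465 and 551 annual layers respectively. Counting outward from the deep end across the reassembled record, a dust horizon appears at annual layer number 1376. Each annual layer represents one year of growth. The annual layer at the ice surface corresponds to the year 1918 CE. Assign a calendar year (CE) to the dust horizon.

278 CE

Total annual layers = 2465 + 551 = 3016.
3016 − 1376 = 1640 annual layers lie beyond the dust horizon toward the ice surface.
1918 − 1640 = 278 CE.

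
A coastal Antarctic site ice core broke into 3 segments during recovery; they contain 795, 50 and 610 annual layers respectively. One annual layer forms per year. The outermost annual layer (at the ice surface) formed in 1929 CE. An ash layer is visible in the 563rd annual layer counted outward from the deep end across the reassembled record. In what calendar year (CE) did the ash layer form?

Total annual layers = 795 + 50 + 610 = 1455.
Between annual layer 563 and the ice surface there are 1455 − 563 = 892 annual layers.
The annual layer at the ice surface is 1929 CE, so the ash layer dates to 1929 − 892 = 1037 CE.

1037 CE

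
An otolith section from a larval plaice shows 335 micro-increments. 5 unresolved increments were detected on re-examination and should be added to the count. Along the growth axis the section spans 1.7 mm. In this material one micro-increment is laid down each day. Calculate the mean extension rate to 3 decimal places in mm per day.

True micro-increment count = 335 + 5 = 340.
Mean rate = 1.7 mm / 340 days ≈ 0.005 mm per day.

0.005 mm per day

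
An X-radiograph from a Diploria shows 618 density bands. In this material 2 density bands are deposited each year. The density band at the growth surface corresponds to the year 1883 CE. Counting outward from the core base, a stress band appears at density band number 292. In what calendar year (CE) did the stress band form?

618 − 292 = 326 density bands lie beyond the stress band toward the growth surface.
326 density bands at 2 per year is 326 / 2 = 163 years.
1883 − 163 = 1720 CE.

1720 CE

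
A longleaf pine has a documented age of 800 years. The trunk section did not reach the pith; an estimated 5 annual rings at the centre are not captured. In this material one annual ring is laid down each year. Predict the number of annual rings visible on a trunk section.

795 annual rings

One annual ring per year gives 800 annual rings over 800 years.
Subtracting the 5 annual rings not captured gives 800 − 5 = 795 annual rings in the record.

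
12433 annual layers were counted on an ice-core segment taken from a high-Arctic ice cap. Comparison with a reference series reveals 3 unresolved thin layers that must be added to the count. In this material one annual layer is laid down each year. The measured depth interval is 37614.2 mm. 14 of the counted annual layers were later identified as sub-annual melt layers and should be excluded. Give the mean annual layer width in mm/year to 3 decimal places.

3.028 mm/year

After corrections the count is 12433 − 14 + 3 = 12422 annual layers.
37614.2 mm over 12422 years gives 37614.2 / 12422 ≈ 3.028 mm/year.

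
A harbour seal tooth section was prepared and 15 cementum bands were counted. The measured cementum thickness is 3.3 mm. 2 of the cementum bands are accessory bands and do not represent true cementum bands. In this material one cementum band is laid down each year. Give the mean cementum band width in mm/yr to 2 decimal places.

0.25 mm/yr

Adjusted count: 15 − 2 = 13 cementum bands.
Mean rate = 3.3 mm / 13 years ≈ 0.25 mm/yr.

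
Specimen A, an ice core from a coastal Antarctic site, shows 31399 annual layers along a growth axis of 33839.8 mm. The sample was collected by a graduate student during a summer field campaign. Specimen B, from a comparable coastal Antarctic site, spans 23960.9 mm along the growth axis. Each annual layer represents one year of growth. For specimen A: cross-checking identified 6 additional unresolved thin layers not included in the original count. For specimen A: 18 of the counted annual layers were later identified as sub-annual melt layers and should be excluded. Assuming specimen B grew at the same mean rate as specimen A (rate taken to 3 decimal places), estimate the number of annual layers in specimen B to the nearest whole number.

Specimen A: true annual layer count = 31399 − 18 + 6 = 31387.
A: 33839.8 mm over 31387 years gives 33839.8 / 31387 ≈ 1.078 mm per year.
B spans 23960.9 / 1.078 = 22227.18 years ≈ 22227 annual layers.

22227 annual layers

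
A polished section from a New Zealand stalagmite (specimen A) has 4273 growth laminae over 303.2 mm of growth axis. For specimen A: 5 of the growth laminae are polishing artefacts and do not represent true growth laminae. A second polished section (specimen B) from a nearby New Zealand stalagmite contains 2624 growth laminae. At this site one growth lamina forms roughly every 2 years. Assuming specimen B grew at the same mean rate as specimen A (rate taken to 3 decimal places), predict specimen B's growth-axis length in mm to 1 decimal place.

Specimen A: correcting the raw count gives 4273 − 5 = 4268 true growth laminae.
Specimen A: multiplying by 2 years per growth lamina: 4268 × 2 = 8536 years.
A: Mean rate = 303.2 mm / 8536 years ≈ 0.036 mm/year.
Specimen B: 2624 growth laminae at 2 years each span 2624 × 2 = 5248 years. B's length ≈ 0.036 × 5248 = 188.9 mm.

188.9 mm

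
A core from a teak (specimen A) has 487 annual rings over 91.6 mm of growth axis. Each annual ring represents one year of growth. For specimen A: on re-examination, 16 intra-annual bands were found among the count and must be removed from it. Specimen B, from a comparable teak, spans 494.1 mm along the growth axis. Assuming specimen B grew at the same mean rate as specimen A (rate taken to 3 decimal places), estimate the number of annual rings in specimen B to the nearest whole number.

Specimen A: after corrections the count is 487 − 16 = 471 annual rings.
A: Mean rate = 91.6 mm / 471 years ≈ 0.194 mm per year.
B spans 494.1 / 0.194 = 2546.91 years ≈ 2547 annual rings.

2547 annual rings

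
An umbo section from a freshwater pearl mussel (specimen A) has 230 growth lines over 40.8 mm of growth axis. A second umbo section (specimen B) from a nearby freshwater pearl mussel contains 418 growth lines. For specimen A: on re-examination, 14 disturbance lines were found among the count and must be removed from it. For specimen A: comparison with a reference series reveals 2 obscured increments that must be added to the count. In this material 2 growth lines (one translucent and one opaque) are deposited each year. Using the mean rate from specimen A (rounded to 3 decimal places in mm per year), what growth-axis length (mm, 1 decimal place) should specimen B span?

Specimen A: true growth line count = 230 − 14 + 2 = 218.
Specimen A: 218 growth lines at 2 per year is 218 / 2 = 109 years.
A: Mean rate = 40.8 mm / 109 years ≈ 0.374 mm/yr.
Specimen B: dividing by 2 growth lines per year: 418 / 2 = 209 years. B's length ≈ 0.374 × 209 = 78.2 mm.

78.2 mm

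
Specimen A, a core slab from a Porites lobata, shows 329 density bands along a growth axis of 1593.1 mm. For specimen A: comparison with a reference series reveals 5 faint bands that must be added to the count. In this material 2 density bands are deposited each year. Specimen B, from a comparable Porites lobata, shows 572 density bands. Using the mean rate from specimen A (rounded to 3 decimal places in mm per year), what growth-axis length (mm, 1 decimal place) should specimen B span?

Specimen A: correcting the raw count gives 329 + 5 = 334 true density bands.
Specimen A: 334 density bands at 2 per year is 334 / 2 = 167 years.
A: 1593.1 mm over 167 years gives 1593.1 / 167 ≈ 9.540 mm per year.
Specimen B: 572 density bands at 2 per year is 572 / 2 = 286 years. For B, 9.540 mm/year × 286 years = 2728.4 mm.

2728.4 mm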